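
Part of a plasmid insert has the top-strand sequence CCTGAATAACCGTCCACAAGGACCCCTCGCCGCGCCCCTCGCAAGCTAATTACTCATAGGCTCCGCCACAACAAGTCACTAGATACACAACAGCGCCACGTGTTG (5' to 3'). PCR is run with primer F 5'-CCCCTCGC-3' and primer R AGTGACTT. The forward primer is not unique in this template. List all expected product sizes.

The forward primer CCCCTCGC matches the top strand at positions 23–30, 35–42.
The reverse primer's reverse complement is AAGTCACT, matching at positions 73–80.
Each forward site pairs with the reverse site to give a product ending at position 80: sizes 58, 46 bp.

58 bp, 46 bp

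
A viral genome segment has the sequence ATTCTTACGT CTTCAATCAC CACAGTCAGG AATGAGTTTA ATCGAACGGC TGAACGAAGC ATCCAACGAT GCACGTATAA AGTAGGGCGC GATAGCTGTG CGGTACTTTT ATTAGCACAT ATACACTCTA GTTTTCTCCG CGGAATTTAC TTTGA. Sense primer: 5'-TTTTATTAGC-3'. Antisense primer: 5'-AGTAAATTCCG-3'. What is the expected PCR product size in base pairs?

45 bp

The forward primer matches the template at positions 107–116.
Taking the reverse complement of AGTAAATTCCG gives CGGAATTTACT, found at positions 141–151 on the template; the primer anneals here to the top strand with its 3' end pointing upstream.
Product length = (reverse-primer end) − (forward-primer start) + 1 = 151 − 107 + 1 = 45 bp.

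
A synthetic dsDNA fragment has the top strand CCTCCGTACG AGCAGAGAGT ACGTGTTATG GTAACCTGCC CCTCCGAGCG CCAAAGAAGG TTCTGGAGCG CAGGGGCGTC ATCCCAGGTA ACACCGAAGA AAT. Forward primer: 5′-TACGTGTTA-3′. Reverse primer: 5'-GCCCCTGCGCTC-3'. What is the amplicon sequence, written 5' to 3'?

Forward primer TACGTGTTA is found on the top strand at positions 20–28.
Taking the reverse complement of GCCCCTGCGCTC gives GAGCGCAGGGGC, found at positions 66–77 on the template; the primer anneals here to the top strand with its 3' end pointing upstream.
The product is the template from position 20 through 77 (58 bp).

5'-TACGTGTTATGGTAACCTGCCCCTCCGAGCGCCAAAGAAGGTTCTGGAGCGCAGGGGC-3'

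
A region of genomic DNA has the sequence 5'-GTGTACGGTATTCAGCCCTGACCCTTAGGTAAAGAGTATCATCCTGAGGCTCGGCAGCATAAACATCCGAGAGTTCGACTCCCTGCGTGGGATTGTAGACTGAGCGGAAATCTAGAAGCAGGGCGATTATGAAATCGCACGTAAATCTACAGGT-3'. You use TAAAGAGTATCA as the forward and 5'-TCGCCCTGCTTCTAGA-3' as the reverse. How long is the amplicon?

97 bp

The forward primer matches the template at positions 30–41.
Taking the reverse complement of TCGCCCTGCTTCTAGA gives TCTAGAAGCAGGGCGA, found at positions 111–126 on the template; the primer anneals here to the top strand with its 3' end pointing upstream.
Amplicon spans positions 30–126: 97 bp.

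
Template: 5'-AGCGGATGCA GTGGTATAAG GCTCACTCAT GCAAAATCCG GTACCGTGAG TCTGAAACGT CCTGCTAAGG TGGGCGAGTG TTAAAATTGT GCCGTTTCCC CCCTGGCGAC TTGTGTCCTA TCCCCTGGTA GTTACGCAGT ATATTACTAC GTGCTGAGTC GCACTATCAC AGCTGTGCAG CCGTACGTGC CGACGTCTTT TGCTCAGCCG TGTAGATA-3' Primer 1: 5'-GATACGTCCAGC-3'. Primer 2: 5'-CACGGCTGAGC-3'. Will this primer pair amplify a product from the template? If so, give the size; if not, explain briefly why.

No product — primer 1 has no binding site in the template.

Primer 1 (GATACGTCCAGC) does not match the top strand, and its reverse complement GCTGGACGTATC does not match either.
With no annealing site for primer 1, no amplification occurs.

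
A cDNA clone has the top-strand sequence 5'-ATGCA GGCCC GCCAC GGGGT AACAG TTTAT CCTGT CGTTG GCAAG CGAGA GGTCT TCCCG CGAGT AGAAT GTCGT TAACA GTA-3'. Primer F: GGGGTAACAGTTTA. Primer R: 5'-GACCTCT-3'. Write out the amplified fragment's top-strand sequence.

Forward primer GGGGTAACAGTTTA is found on the top strand at positions 16–29.
Reverse complement of the reverse primer: AGAGGTC. This occurs on the top strand at positions 48–54.
The product is the template from position 16 through 54 (39 bp).

5'-GGGGTAACAGTTTATCCTGTCGTTGGCAAGCGAGAGGTC-3'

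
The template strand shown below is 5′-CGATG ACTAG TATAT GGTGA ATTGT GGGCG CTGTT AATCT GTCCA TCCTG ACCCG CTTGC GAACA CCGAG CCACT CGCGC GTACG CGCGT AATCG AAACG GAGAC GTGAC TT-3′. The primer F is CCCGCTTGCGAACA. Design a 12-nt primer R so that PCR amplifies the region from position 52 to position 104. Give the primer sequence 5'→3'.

The product's 3' end on the top strand is position 104.
The reverse primer anneals to the top strand over positions 93–104, i.e. to TCGAAACGGAGA.
Its sequence written 5'→3' is the reverse complement: TCTCCGTTTCGA.

5'-TCTCCGTTTCGA-3'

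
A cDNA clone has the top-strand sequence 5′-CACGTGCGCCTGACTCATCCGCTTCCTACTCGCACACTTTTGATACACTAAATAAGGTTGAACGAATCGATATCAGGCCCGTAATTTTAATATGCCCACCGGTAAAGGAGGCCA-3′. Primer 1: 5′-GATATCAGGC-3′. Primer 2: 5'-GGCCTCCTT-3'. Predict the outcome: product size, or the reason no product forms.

Primer 1 (GATATCAGGC) matches the top strand at positions 69–78; it acts as a forward primer.
Primer 2's reverse complement is AAGGAGGCC, matching the top strand at positions 105–113; it acts as a reverse primer.
The 3' ends face each other across positions 69–113, giving a 45 bp product.

Yes — a 45 bp product.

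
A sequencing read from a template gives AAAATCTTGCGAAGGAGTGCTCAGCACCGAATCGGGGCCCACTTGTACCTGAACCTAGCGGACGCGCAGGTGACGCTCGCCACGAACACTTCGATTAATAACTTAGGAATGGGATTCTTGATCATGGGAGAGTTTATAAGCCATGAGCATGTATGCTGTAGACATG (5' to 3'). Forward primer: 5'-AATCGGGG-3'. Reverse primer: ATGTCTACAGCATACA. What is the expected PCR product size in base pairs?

136 bp

Forward primer AATCGGGG is found on the top strand at positions 30–37.
The reverse primer's reverse complement is TGTATGCTGTAGACAT, which matches the template at positions 150–165.
The product runs from position 30 to position 165, so its length is 165 − 30 + 1 = 136 bp.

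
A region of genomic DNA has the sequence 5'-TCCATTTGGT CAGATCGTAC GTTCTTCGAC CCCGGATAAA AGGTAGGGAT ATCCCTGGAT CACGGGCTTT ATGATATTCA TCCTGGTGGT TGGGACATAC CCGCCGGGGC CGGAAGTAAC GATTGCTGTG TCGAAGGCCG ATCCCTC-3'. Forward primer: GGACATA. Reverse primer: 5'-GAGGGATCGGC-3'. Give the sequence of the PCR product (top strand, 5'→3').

Forward primer GGACATA is found on the top strand at positions 93–99.
Taking the reverse complement of GAGGGATCGGC gives GCCGATCCCTC, found at positions 137–147 on the template; the primer anneals here to the top strand with its 3' end pointing upstream.
The product is the template from position 93 through 147 (55 bp).

5'-GGACATACCCGCCGGGGCCGGAAGTAACGATTGCTGTGTCGAAGGCCGATCCCTC-3'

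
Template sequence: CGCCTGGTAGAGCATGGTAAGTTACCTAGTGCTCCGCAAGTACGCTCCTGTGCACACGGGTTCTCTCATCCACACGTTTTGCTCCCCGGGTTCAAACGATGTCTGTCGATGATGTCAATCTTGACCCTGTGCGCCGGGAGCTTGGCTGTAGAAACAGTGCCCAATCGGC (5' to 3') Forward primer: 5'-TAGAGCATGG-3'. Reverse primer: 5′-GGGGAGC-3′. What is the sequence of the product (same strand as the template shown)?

5'-TAGAGCATGGTAAGTTACCTAGTGCTCCGCAAGTACGCTCCTGTGCACACGGGTTCTCTCATCCACACGTTTTGCTCCCC-3'

Scanning the template, TAGAGCATGG occurs at positions 8–17; this primer anneals to the bottom strand there with its 3' end pointing downstream.
The reverse primer's reverse complement is GCTCCCC, which matches the template at positions 81–87.
The product is the template from position 8 through 87 (80 bp).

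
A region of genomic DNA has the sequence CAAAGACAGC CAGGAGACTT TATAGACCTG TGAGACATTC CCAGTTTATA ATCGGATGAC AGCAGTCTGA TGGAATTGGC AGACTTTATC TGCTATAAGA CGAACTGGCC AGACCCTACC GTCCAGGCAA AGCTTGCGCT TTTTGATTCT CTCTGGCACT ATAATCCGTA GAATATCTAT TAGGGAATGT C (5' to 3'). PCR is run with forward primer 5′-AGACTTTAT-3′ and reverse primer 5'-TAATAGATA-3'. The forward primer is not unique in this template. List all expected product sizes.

168 bp, 102 bp

The forward primer AGACTTTAT matches the top strand at positions 15–23, 81–89.
The reverse primer's reverse complement is TATCTATTA, matching at positions 174–182.
Each forward site pairs with the reverse site to give a product ending at position 182: sizes 168, 102 bp.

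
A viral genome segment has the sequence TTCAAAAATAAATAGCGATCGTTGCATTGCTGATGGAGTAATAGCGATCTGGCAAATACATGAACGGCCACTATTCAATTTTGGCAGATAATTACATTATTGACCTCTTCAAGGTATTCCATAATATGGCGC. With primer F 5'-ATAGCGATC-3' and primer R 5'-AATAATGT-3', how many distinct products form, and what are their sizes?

The forward primer ATAGCGATC matches the top strand at positions 12–20, 41–49.
The reverse primer's reverse complement is ACATTATT, matching at positions 94–101.
Each forward site pairs with the reverse site to give a product ending at position 101: sizes 90, 61 bp.

Two products: 90 bp, 61 bp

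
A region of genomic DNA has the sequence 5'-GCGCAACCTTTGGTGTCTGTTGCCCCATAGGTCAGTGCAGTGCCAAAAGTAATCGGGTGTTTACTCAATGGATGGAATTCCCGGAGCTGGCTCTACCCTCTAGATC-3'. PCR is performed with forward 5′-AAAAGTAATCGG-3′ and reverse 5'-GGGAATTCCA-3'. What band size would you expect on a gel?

Forward primer AAAAGTAATCGG is found on the top strand at positions 45–56.
The reverse primer's reverse complement is TGGAATTCCC, which matches the template at positions 73–82.
The product runs from position 45 to position 82, so its length is 82 − 45 + 1 = 38 bp.

38 bp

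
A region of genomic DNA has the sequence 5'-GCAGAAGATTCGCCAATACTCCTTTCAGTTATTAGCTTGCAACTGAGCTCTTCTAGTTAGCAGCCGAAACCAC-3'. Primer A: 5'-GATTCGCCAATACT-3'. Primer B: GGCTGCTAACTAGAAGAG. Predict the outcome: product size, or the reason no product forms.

Yes — a 59 bp product.

Primer A (GATTCGCCAATACT) matches the top strand at positions 7–20; it acts as a forward primer.
Primer B's reverse complement is CTCTTCTAGTTAGCAGCC, matching the top strand at positions 48–65; it acts as a reverse primer.
The 3' ends face each other across positions 7–65, giving a 59 bp product.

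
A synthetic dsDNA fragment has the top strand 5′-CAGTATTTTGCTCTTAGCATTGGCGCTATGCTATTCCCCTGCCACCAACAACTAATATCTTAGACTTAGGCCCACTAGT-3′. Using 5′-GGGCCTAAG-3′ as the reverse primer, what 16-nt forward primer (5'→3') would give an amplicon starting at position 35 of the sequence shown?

The reverse primer's reverse complement CTTAGGCCC matches the template at positions 65–73; the product starts at position 35.
The forward primer is identical to the top strand over positions 35–50: TCCCCTGCCACCAACA.

5'-TCCCCTGCCACCAACA-3'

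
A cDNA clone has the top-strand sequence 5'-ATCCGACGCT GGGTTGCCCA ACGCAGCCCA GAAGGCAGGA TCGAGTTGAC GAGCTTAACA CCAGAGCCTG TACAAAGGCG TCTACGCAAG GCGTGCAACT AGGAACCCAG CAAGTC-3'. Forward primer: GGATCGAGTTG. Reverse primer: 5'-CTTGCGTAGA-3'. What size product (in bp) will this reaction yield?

The forward primer matches the template at positions 38–48.
Taking the reverse complement of CTTGCGTAGA gives TCTACGCAAG, found at positions 81–90 on the template; the primer anneals here to the top strand with its 3' end pointing upstream.
Amplicon spans positions 38–90: 53 bp.

53 bp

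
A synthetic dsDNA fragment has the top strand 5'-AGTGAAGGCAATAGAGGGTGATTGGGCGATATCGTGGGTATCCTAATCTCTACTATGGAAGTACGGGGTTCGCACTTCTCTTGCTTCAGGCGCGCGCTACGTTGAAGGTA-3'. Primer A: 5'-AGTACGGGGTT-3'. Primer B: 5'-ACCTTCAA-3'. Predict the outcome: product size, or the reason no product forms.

Primer A (AGTACGGGGTT) matches the top strand at positions 60–70; it acts as a forward primer.
Primer B's reverse complement is TTGAAGGT, matching the top strand at positions 102–109; it acts as a reverse primer.
The 3' ends face each other across positions 60–109, giving a 50 bp product.

Yes — a 50 bp product.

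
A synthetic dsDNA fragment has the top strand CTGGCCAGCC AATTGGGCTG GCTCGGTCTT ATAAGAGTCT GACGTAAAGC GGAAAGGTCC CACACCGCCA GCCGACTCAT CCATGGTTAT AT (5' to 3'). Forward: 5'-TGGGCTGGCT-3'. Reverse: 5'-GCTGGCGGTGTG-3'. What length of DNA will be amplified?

Forward primer TGGGCTGGCT is found on the top strand at positions 14–23.
Reverse complement of the reverse primer: CACACCGCCAGC. This occurs on the top strand at positions 61–72.
Product length = (reverse-primer end) − (forward-primer start) + 1 = 72 − 14 + 1 = 59 bp.

59 bp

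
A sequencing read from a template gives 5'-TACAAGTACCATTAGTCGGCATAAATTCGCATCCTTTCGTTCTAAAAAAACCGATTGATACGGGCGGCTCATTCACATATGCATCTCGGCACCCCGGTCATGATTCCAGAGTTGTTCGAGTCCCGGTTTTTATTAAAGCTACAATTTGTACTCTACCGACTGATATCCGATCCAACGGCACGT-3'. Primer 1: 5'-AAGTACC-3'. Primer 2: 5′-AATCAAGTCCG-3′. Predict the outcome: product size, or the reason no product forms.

No product — primer 2 has no binding site in the template.

Primer 2 (AATCAAGTCCG) does not match the top strand, and its reverse complement CGGACTTGATT does not match either.
With no annealing site for primer 2, no amplification occurs.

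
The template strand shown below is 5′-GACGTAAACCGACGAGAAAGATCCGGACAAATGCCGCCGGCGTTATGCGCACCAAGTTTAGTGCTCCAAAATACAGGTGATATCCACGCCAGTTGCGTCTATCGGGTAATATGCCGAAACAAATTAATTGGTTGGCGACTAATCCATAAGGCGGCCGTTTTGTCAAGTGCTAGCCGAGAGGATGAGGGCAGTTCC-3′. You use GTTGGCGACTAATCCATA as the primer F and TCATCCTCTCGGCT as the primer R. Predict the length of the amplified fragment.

55 bp

Forward primer GTTGGCGACTAATCCATA is found on the top strand at positions 131–148.
Taking the reverse complement of TCATCCTCTCGGCT gives AGCCGAGAGGATGA, found at positions 172–185 on the template; the primer anneals here to the top strand with its 3' end pointing upstream.
Product length = (reverse-primer end) − (forward-primer start) + 1 = 185 − 131 + 1 = 55 bp.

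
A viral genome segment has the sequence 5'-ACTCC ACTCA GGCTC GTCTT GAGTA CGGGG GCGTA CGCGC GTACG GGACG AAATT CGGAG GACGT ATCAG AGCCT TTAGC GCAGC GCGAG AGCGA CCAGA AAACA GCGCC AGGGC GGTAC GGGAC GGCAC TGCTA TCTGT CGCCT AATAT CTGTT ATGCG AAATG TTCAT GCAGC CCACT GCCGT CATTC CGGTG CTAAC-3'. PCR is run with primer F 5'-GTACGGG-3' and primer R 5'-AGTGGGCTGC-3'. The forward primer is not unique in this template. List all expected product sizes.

The forward primer GTACGGG matches the top strand at positions 23–29, 41–47, 117–123.
The reverse primer's reverse complement is GCAGCCCACT, matching at positions 171–180.
Each forward site pairs with the reverse site to give a product ending at position 180: sizes 158, 140, 64 bp.

158 bp, 140 bp, 64 bp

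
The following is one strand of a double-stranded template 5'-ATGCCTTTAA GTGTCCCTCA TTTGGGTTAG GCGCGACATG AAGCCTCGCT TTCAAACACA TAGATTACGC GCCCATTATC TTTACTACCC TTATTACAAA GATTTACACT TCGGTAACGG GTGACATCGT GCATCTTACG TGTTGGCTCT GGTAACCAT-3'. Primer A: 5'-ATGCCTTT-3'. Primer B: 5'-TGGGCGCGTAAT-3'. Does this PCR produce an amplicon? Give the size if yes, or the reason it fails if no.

Primer A (ATGCCTTT) matches the top strand at positions 1–8; it acts as a forward primer.
Primer B's reverse complement is ATTACGCGCCCA, matching the top strand at positions 64–75; it acts as a reverse primer.
The 3' ends face each other across positions 1–75, giving a 75 bp product.

Yes — a 75 bp product.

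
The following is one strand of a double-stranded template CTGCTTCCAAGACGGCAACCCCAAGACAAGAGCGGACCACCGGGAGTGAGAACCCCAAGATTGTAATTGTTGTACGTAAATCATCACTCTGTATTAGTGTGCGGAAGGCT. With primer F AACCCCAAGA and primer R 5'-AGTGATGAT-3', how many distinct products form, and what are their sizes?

Two products: 72 bp, 38 bp

The forward primer AACCCCAAGA matches the top strand at positions 17–26, 51–60.
The reverse primer's reverse complement is ATCATCACT, matching at positions 80–88.
Each forward site pairs with the reverse site to give a product ending at position 88: sizes 72, 38 bp.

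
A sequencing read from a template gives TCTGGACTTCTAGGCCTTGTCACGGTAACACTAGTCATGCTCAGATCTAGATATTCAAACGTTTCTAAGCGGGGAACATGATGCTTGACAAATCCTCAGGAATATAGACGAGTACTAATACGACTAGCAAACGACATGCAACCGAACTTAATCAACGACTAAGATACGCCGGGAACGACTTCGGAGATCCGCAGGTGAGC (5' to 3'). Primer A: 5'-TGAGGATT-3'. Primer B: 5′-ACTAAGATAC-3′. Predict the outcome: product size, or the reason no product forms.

Primer A (TGAGGATT) has reverse complement AATCCTCA, which matches the top strand at positions 91–98; primer A anneals to the top strand there with its 3' end pointing upstream toward position 91.
Primer B (ACTAAGATAC) matches the top strand directly at positions 158–167; it anneals to the bottom strand with its 3' end pointing downstream toward position 167.
The 3' ends diverge (primer A extends toward position 1, primer B toward position 200), so the primers never converge on a shared product.

No product — the primers' 3' ends point away from each other.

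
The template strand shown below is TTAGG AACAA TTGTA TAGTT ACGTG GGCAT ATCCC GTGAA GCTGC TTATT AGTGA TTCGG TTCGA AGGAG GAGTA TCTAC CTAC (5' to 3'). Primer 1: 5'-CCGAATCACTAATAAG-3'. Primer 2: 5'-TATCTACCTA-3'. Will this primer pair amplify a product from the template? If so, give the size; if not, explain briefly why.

Primer 1 (CCGAATCACTAATAAG) has reverse complement CTTATTAGTGATTCGG, which matches the top strand at positions 45–60; primer 1 anneals to the top strand there with its 3' end pointing upstream toward position 45.
Primer 2 (TATCTACCTA) matches the top strand directly at positions 74–83; it anneals to the bottom strand with its 3' end pointing downstream toward position 83.
The 3' ends diverge (primer 1 extends toward position 1, primer 2 toward position 84), so the primers never converge on a shared product.

No product — the primers' 3' ends point away from each other.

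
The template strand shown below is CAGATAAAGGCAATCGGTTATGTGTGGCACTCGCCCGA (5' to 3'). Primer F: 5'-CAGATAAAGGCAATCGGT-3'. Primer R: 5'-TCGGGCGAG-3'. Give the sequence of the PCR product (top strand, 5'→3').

5'-CAGATAAAGGCAATCGGTTATGTGTGGCACTCGCCCGA-3'

Scanning the template, CAGATAAAGGCAATCGGT occurs at positions 1–18; this primer anneals to the bottom strand there with its 3' end pointing downstream.
The reverse primer's reverse complement is CTCGCCCGA, which matches the template at positions 30–38.
The product is the template from position 1 through 38 (38 bp).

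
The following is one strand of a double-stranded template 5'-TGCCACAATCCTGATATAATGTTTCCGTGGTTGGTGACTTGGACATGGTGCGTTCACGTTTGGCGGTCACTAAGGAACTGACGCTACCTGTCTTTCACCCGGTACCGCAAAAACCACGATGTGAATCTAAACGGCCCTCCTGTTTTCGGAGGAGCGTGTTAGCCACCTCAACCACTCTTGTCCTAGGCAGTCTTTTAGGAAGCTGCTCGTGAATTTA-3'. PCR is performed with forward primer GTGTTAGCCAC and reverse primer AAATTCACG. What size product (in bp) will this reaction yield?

61 bp

The forward primer matches the template at positions 156–166.
Taking the reverse complement of AAATTCACG gives CGTGAATTT, found at positions 208–216 on the template; the primer anneals here to the top strand with its 3' end pointing upstream.
Amplicon spans positions 156–216: 61 bp.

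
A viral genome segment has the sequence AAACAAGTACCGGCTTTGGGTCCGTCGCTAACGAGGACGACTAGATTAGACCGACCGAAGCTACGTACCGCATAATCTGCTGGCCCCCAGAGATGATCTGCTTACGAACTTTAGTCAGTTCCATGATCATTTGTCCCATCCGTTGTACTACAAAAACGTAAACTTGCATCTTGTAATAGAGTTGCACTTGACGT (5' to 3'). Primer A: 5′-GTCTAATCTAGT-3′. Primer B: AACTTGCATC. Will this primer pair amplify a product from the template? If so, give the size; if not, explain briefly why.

No product — the primers' 3' ends point away from each other.

Primer A (GTCTAATCTAGT) has reverse complement ACTAGATTAGAC, which matches the top strand at positions 40–51; primer A anneals to the top strand there with its 3' end pointing upstream toward position 40.
Primer B (AACTTGCATC) matches the top strand directly at positions 161–170; it anneals to the bottom strand with its 3' end pointing downstream toward position 170.
The 3' ends diverge (primer A extends toward position 1, primer B toward position 194), so the primers never converge on a shared product.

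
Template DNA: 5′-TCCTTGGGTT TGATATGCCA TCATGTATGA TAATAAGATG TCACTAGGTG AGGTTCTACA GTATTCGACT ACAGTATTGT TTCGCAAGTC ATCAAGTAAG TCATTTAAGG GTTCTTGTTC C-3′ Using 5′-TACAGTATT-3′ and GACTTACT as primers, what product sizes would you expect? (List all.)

46 bp, 33 bp

The forward primer TACAGTATT matches the top strand at positions 57–65, 70–78.
The reverse primer's reverse complement is AGTAAGTC, matching at positions 95–102.
Each forward site pairs with the reverse site to give a product ending at position 102: sizes 46, 33 bp.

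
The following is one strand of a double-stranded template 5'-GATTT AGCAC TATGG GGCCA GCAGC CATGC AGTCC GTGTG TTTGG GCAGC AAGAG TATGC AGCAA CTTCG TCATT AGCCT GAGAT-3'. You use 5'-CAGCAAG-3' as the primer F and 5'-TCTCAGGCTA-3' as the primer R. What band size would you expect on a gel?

38 bp

The forward primer matches the template at positions 47–53.
The reverse primer's reverse complement is TAGCCTGAGA, which matches the template at positions 75–84.
The product runs from position 47 to position 84, so its length is 84 − 47 + 1 = 38 bp.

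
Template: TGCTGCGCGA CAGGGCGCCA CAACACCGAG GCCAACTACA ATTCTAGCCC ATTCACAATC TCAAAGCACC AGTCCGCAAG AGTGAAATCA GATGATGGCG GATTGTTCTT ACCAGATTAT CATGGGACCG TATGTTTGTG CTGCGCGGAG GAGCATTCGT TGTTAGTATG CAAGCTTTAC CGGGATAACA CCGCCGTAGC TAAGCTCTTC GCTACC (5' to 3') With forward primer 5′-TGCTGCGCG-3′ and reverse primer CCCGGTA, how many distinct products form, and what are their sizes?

Two products: 184 bp, 46 bp

The forward primer TGCTGCGCG matches the top strand at positions 1–9, 139–147.
The reverse primer's reverse complement is TACCGGG, matching at positions 178–184.
Each forward site pairs with the reverse site to give a product ending at position 184: sizes 184, 46 bp.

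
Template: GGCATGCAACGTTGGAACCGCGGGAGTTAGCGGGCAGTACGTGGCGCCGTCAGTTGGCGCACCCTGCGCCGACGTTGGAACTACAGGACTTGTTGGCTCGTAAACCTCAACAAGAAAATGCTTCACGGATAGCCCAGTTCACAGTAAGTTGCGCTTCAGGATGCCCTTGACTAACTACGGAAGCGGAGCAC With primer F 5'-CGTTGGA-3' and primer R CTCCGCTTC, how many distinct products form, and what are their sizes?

The forward primer CGTTGGA matches the top strand at positions 10–16, 73–79.
The reverse primer's reverse complement is GAAGCGGAG, matching at positions 180–188.
Each forward site pairs with the reverse site to give a product ending at position 188: sizes 179, 116 bp.

Two products: 179 bp, 116 bp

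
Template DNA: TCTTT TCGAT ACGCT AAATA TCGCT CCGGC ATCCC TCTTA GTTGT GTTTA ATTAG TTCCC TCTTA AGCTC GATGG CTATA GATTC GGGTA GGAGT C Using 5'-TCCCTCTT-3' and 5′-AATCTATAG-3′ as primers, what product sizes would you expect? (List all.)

53 bp, 28 bp

The forward primer TCCCTCTT matches the top strand at positions 32–39, 57–64.
The reverse primer's reverse complement is CTATAGATT, matching at positions 76–84.
Each forward site pairs with the reverse site to give a product ending at position 84: sizes 53, 28 bp.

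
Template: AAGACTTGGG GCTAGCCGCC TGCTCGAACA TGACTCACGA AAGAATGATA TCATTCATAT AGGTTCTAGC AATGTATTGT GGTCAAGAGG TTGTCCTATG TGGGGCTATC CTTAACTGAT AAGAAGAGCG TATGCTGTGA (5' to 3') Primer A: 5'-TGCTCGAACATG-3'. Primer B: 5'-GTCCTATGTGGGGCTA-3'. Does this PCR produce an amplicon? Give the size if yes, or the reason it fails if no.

Primer A (TGCTCGAACATG) matches the top strand at positions 21–32 (3' end points downstream).
Primer B (GTCCTATGTGGGGCTA) also matches the top strand directly, at positions 93–108 — its reverse complement TAGCCCCACATAGGAC is not present.
Both primers anneal to the bottom strand with 3' ends pointing the same way, so neither can prime synthesis back toward the other.

No product — both primers anneal to the same strand and extend in the same direction.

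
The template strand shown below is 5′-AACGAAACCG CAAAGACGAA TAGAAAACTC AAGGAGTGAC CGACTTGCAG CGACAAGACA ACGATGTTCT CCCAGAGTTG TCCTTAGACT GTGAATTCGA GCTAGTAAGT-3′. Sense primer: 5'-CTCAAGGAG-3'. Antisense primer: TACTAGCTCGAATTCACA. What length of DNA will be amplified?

80 bp

Scanning the template, CTCAAGGAG occurs at positions 28–36; this primer anneals to the bottom strand there with its 3' end pointing downstream.
Taking the reverse complement of TACTAGCTCGAATTCACA gives TGTGAATTCGAGCTAGTA, found at positions 90–107 on the template; the primer anneals here to the top strand with its 3' end pointing upstream.
Product length = (reverse-primer end) − (forward-primer start) + 1 = 107 − 28 + 1 = 80 bp.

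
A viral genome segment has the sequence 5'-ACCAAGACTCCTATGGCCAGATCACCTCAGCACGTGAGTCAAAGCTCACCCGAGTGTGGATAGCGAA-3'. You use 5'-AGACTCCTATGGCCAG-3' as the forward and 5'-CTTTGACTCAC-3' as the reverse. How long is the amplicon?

The forward primer matches the template at positions 5–20.
Reverse complement of the reverse primer: GTGAGTCAAAG. This occurs on the top strand at positions 34–44.
Product length = (reverse-primer end) − (forward-primer start) + 1 = 44 − 5 + 1 = 40 bp.

40 bp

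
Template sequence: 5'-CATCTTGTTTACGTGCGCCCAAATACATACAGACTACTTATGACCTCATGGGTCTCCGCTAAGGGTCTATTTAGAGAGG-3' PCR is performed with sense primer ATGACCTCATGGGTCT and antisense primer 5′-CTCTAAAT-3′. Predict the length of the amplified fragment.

37 bp

The forward primer matches the template at positions 40–55.
Taking the reverse complement of CTCTAAAT gives ATTTAGAG, found at positions 69–76 on the template; the primer anneals here to the top strand with its 3' end pointing upstream.
Amplicon spans positions 40–76: 37 bp.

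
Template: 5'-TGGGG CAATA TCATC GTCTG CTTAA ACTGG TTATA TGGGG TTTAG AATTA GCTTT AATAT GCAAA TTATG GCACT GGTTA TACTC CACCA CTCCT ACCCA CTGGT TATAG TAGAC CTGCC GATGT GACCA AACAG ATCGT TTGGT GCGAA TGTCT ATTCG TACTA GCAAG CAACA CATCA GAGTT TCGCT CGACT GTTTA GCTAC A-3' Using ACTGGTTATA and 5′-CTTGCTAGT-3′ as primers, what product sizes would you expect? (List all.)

145 bp, 98 bp, 71 bp

The forward primer ACTGGTTATA matches the top strand at positions 26–35, 73–82, 100–109.
The reverse primer's reverse complement is ACTAGCAAG, matching at positions 162–170.
Each forward site pairs with the reverse site to give a product ending at position 170: sizes 145, 98, 71 bp.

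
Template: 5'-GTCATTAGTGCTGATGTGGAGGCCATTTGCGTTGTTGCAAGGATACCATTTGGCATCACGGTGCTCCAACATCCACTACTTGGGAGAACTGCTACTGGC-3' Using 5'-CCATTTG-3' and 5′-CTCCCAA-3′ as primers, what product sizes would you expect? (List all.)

The forward primer CCATTTG matches the top strand at positions 23–29, 46–52.
The reverse primer's reverse complement is TTGGGAG, matching at positions 80–86.
Each forward site pairs with the reverse site to give a product ending at position 86: sizes 64, 41 bp.

64 bp, 41 bp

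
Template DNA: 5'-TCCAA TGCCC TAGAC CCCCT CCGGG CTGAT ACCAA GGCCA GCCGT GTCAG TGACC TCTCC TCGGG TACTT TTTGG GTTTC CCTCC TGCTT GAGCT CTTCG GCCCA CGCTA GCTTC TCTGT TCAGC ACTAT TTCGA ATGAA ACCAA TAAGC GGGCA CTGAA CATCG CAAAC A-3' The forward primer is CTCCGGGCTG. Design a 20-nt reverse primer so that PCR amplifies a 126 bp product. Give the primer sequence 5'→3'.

5'-TGGTTTCATTCGAAATAGTG-3'

The forward primer binds at positions 19–28, so a 126 bp product ends at position 19 + 126 − 1 = 144.
The reverse primer anneals to the top strand over positions 125–144, i.e. to CACTATTTCGAATGAAACCA.
Its sequence written 5'→3' is the reverse complement: TGGTTTCATTCGAAATAGTG.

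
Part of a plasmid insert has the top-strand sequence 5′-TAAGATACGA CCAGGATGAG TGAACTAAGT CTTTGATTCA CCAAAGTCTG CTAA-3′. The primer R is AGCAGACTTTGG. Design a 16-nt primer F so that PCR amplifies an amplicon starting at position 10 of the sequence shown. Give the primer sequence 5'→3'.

The reverse primer's reverse complement CCAAAGTCTGCT matches the template at positions 41–52; the product starts at position 10.
The forward primer is identical to the top strand over positions 10–25: ACCAGGATGAGTGAAC.

5'-ACCAGGATGAGTGAAC-3'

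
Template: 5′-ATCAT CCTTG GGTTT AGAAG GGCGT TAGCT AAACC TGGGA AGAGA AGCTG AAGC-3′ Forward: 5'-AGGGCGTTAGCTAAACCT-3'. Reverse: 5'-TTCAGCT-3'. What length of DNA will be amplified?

The forward primer matches the template at positions 19–36.
The reverse primer's reverse complement is AGCTGAA, which matches the template at positions 46–52.
The product runs from position 19 to position 52, so its length is 52 − 19 + 1 = 34 bp.

34 bp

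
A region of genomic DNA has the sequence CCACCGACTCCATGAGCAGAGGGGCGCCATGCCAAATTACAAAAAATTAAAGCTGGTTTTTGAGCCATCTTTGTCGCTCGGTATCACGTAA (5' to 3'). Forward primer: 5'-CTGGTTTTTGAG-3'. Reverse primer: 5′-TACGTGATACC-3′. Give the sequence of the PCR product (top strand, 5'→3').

5'-CTGGTTTTTGAGCCATCTTTGTCGCTCGGTATCACGTA-3'

Forward primer CTGGTTTTTGAG is found on the top strand at positions 53–64.
Taking the reverse complement of TACGTGATACC gives GGTATCACGTA, found at positions 80–90 on the template; the primer anneals here to the top strand with its 3' end pointing upstream.
The product is the template from position 53 through 90 (38 bp).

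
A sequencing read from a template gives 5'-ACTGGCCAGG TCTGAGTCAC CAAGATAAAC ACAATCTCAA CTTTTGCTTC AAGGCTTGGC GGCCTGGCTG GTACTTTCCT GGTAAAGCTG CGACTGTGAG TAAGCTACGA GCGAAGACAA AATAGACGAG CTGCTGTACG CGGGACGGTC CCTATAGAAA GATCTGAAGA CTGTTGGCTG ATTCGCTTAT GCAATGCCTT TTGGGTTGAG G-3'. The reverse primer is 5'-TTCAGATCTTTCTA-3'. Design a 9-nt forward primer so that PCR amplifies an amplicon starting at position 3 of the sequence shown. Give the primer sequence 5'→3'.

5'-TGGCCAGGT-3'

The reverse primer's reverse complement TAGAAAGATCTGAA matches the template at positions 155–168; the product starts at position 3.
The forward primer is identical to the top strand over positions 3–11: TGGCCAGGT.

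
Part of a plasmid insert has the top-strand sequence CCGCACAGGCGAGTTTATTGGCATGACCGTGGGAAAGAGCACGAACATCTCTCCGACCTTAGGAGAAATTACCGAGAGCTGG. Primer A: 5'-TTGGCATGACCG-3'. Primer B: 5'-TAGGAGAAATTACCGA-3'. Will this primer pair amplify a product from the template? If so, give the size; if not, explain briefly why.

No product — both primers anneal to the same strand and extend in the same direction.

Primer A (TTGGCATGACCG) matches the top strand at positions 18–29 (3' end points downstream).
Primer B (TAGGAGAAATTACCGA) also matches the top strand directly, at positions 60–75 — its reverse complement TCGGTAATTTCTCCTA is not present.
Both primers anneal to the bottom strand with 3' ends pointing the same way, so neither can prime synthesis back toward the other.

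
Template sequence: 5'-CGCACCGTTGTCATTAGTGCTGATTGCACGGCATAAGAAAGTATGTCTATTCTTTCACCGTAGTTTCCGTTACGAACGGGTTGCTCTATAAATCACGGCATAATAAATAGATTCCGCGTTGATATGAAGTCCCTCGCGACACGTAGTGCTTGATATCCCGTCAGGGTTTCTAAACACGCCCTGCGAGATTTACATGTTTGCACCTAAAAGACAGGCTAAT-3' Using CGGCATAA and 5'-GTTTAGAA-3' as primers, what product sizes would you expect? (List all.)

147 bp, 80 bp

The forward primer CGGCATAA matches the top strand at positions 29–36, 96–103.
The reverse primer's reverse complement is TTCTAAAC, matching at positions 168–175.
Each forward site pairs with the reverse site to give a product ending at position 175: sizes 147, 80 bp.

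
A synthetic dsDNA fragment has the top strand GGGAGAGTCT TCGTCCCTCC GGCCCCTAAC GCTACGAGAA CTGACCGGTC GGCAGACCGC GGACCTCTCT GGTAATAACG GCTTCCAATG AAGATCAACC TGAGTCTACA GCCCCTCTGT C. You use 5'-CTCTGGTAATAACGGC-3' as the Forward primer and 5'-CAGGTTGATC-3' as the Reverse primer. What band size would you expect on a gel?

36 bp

Scanning the template, CTCTGGTAATAACGGC occurs at positions 67–82; this primer anneals to the bottom strand there with its 3' end pointing downstream.
Reverse complement of the reverse primer: GATCAACCTG. This occurs on the top strand at positions 93–102.
The product runs from position 67 to position 102, so its length is 102 − 67 + 1 = 36 bp.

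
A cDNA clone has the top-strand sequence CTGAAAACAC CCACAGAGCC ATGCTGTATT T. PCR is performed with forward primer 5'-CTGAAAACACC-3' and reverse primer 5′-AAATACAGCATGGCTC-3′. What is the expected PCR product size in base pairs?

31 bp

Forward primer CTGAAAACACC is found on the top strand at positions 1–11.
Reverse complement of the reverse primer: GAGCCATGCTGTATTT. This occurs on the top strand at positions 16–31.
Amplicon spans positions 1–31: 31 bp.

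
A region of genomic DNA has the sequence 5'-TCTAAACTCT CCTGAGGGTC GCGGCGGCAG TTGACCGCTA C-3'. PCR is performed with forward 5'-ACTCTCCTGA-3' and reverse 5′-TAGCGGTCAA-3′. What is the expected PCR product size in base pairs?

35 bp

Scanning the template, ACTCTCCTGA occurs at positions 6–15; this primer anneals to the bottom strand there with its 3' end pointing downstream.
Taking the reverse complement of TAGCGGTCAA gives TTGACCGCTA, found at positions 31–40 on the template; the primer anneals here to the top strand with its 3' end pointing upstream.
The product runs from position 6 to position 40, so its length is 40 − 6 + 1 = 35 bp.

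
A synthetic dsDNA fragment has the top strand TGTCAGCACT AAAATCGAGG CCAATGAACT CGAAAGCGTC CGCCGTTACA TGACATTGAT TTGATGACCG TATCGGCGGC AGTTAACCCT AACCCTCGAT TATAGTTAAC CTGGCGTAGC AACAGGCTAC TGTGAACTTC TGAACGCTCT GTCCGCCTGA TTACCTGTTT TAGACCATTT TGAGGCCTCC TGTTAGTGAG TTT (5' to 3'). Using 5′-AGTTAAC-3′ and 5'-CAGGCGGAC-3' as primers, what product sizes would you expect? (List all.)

79 bp, 56 bp

The forward primer AGTTAAC matches the top strand at positions 81–87, 104–110.
The reverse primer's reverse complement is GTCCGCCTG, matching at positions 151–159.
Each forward site pairs with the reverse site to give a product ending at position 159: sizes 79, 56 bp.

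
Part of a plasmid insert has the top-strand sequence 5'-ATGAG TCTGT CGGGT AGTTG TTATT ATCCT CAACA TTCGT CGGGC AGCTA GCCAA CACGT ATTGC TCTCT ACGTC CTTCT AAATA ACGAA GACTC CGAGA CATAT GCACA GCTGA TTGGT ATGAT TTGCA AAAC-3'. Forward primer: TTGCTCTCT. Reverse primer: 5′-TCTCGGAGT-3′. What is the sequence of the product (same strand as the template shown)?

Forward primer TTGCTCTCT is found on the top strand at positions 62–70.
The reverse primer's reverse complement is ACTCCGAGA, which matches the template at positions 92–100.
The product is the template from position 62 through 100 (39 bp).

5'-TTGCTCTCTACGTCCTTCTAAATAACGAAGACTCCGAGA-3'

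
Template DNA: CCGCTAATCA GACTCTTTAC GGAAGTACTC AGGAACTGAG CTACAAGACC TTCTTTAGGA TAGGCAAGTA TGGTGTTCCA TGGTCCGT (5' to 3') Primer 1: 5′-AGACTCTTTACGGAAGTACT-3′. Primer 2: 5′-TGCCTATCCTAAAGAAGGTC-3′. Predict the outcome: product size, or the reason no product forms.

Primer 1 (AGACTCTTTACGGAAGTACT) matches the top strand at positions 10–29; it acts as a forward primer.
Primer 2's reverse complement is GACCTTCTTTAGGATAGGCA, matching the top strand at positions 47–66; it acts as a reverse primer.
The 3' ends face each other across positions 10–66, giving a 57 bp product.

Yes — a 57 bp product.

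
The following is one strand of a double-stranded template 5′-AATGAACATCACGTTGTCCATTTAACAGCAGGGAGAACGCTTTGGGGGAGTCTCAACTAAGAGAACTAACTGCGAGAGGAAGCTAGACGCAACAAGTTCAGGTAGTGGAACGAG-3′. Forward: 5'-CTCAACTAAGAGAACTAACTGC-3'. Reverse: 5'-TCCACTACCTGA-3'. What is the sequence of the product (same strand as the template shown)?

Forward primer CTCAACTAAGAGAACTAACTGC is found on the top strand at positions 52–73.
Taking the reverse complement of TCCACTACCTGA gives TCAGGTAGTGGA, found at positions 98–109 on the template; the primer anneals here to the top strand with its 3' end pointing upstream.
The product is the template from position 52 through 109 (58 bp).

5'-CTCAACTAAGAGAACTAACTGCGAGAGGAAGCTAGACGCAACAAGTTCAGGTAGTGGA-3'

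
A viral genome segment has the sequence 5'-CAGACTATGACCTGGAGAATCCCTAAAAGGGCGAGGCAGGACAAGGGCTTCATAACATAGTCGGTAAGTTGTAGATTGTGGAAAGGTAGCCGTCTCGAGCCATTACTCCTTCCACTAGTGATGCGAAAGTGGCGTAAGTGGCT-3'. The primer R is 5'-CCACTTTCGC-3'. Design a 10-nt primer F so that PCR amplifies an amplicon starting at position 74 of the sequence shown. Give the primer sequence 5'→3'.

The reverse primer's reverse complement GCGAAAGTGG matches the template at positions 123–132; the product starts at position 74.
The forward primer is identical to the top strand over positions 74–83: GATTGTGGAA.

5'-GATTGTGGAA-3'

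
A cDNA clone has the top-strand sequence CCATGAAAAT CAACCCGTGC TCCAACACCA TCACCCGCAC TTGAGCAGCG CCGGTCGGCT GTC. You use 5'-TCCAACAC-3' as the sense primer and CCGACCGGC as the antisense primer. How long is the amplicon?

Scanning the template, TCCAACAC occurs at positions 21–28; this primer anneals to the bottom strand there with its 3' end pointing downstream.
Reverse complement of the reverse primer: GCCGGTCGG. This occurs on the top strand at positions 50–58.
The product runs from position 21 to position 58, so its length is 58 − 21 + 1 = 38 bp.

38 bp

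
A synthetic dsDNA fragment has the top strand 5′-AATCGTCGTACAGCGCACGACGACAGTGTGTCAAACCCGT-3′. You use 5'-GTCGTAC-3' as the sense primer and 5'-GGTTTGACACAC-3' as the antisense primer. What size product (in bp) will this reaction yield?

Scanning the template, GTCGTAC occurs at positions 5–11; this primer anneals to the bottom strand there with its 3' end pointing downstream.
Taking the reverse complement of GGTTTGACACAC gives GTGTGTCAAACC, found at positions 26–37 on the template; the primer anneals here to the top strand with its 3' end pointing upstream.
The product runs from position 5 to position 37, so its length is 37 − 5 + 1 = 33 bp.

33 bp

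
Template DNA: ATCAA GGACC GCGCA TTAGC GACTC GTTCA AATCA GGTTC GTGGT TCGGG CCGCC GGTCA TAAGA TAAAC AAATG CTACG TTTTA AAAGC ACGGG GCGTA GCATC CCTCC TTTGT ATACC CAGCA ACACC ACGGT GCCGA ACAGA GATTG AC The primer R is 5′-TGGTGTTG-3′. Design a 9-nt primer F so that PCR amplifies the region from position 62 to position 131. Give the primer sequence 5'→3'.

5'-AAGATAAAC-3'

The reverse primer's reverse complement CAACACCA matches the template at positions 124–131; the product starts at position 62.
The forward primer is identical to the top strand over positions 62–70: AAGATAAAC.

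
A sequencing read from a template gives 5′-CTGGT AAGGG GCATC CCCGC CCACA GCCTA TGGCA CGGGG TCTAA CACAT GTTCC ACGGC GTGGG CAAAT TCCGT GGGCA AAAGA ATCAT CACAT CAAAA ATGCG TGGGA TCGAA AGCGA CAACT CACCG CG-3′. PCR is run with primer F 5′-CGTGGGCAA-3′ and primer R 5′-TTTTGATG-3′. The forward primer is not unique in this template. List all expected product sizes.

41 bp, 28 bp

The forward primer CGTGGGCAA matches the top strand at positions 60–68, 73–81.
The reverse primer's reverse complement is CATCAAAA, matching at positions 93–100.
Each forward site pairs with the reverse site to give a product ending at position 100: sizes 41, 28 bp.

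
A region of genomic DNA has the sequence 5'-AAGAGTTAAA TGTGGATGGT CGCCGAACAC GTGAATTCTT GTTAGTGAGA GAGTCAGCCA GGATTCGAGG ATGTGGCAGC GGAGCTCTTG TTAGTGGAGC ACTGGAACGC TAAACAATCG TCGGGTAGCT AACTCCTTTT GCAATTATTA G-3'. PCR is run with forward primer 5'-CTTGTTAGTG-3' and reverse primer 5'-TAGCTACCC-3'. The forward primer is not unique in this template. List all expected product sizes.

The forward primer CTTGTTAGTG matches the top strand at positions 38–47, 87–96.
The reverse primer's reverse complement is GGGTAGCTA, matching at positions 123–131.
Each forward site pairs with the reverse site to give a product ending at position 131: sizes 94, 45 bp.

94 bp, 45 bp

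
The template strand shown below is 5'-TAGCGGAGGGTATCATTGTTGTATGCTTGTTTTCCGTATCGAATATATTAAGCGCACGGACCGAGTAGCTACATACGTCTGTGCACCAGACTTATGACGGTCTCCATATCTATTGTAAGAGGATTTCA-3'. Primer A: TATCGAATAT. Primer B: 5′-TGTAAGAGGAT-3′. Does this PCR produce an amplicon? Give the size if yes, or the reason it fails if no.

No product — both primers anneal to the same strand and extend in the same direction.

Primer A (TATCGAATAT) matches the top strand at positions 37–46 (3' end points downstream).
Primer B (TGTAAGAGGAT) also matches the top strand directly, at positions 114–124 — its reverse complement ATCCTCTTACA is not present.
Both primers anneal to the bottom strand with 3' ends pointing the same way, so neither can prime synthesis back toward the other.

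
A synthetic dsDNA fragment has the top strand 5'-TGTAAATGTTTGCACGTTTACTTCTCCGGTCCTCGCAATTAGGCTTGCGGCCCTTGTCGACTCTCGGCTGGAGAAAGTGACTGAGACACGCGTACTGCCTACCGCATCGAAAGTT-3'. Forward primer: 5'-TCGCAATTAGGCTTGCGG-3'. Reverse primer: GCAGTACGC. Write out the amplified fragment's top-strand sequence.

Scanning the template, TCGCAATTAGGCTTGCGG occurs at positions 33–50; this primer anneals to the bottom strand there with its 3' end pointing downstream.
Reverse complement of the reverse primer: GCGTACTGC. This occurs on the top strand at positions 90–98.
The product is the template from position 33 through 98 (66 bp).

5'-TCGCAATTAGGCTTGCGGCCCTTGTCGACTCTCGGCTGGAGAAAGTGACTGAGACACGCGTACTGC-3'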